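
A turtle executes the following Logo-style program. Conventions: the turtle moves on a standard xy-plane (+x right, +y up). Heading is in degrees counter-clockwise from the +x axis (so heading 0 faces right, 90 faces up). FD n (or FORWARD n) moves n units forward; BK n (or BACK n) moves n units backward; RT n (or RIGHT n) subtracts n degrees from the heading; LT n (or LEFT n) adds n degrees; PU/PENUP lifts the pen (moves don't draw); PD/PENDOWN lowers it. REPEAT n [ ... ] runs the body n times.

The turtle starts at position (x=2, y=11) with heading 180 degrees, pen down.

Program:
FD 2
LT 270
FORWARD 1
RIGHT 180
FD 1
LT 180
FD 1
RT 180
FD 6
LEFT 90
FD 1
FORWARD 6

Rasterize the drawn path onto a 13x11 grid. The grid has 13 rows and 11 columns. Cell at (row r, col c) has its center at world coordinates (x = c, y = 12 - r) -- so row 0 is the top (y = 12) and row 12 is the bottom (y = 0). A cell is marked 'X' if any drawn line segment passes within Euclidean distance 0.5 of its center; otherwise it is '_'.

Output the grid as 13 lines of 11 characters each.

Segment 0: (2,11) -> (0,11)
Segment 1: (0,11) -> (0,12)
Segment 2: (0,12) -> (0,11)
Segment 3: (0,11) -> (0,12)
Segment 4: (0,12) -> (-0,6)
Segment 5: (-0,6) -> (1,6)
Segment 6: (1,6) -> (7,6)

Answer: X__________
XXX________
X__________
X__________
X__________
X__________
XXXXXXXX___
___________
___________
___________
___________
___________
___________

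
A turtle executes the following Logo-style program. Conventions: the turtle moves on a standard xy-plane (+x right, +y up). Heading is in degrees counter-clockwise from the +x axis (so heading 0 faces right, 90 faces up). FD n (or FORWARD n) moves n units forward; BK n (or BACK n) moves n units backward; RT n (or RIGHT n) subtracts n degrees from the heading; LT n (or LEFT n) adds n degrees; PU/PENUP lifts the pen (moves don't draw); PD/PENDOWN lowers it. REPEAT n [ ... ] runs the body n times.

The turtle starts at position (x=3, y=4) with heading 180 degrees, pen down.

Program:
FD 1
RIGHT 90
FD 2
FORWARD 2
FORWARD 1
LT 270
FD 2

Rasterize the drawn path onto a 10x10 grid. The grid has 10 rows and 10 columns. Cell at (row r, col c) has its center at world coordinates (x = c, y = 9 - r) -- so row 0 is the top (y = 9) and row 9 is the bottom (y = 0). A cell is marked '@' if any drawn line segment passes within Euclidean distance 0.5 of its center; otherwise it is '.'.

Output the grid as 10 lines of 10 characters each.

Segment 0: (3,4) -> (2,4)
Segment 1: (2,4) -> (2,6)
Segment 2: (2,6) -> (2,8)
Segment 3: (2,8) -> (2,9)
Segment 4: (2,9) -> (4,9)

Answer: ..@@@.....
..@.......
..@.......
..@.......
..@.......
..@@......
..........
..........
..........
..........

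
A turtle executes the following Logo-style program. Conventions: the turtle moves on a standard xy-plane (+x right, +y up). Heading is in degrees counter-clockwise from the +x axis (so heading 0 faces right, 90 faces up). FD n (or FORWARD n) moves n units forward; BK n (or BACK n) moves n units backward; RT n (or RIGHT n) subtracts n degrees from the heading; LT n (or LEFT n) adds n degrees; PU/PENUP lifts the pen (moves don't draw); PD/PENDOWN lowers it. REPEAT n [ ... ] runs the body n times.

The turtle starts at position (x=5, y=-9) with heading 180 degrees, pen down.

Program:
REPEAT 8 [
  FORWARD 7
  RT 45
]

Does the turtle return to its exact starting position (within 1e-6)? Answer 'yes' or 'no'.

Executing turtle program step by step:
Start: pos=(5,-9), heading=180, pen down
REPEAT 8 [
  -- iteration 1/8 --
  FD 7: (5,-9) -> (-2,-9) [heading=180, draw]
  RT 45: heading 180 -> 135
  -- iteration 2/8 --
  FD 7: (-2,-9) -> (-6.95,-4.05) [heading=135, draw]
  RT 45: heading 135 -> 90
  -- iteration 3/8 --
  FD 7: (-6.95,-4.05) -> (-6.95,2.95) [heading=90, draw]
  RT 45: heading 90 -> 45
  -- iteration 4/8 --
  FD 7: (-6.95,2.95) -> (-2,7.899) [heading=45, draw]
  RT 45: heading 45 -> 0
  -- iteration 5/8 --
  FD 7: (-2,7.899) -> (5,7.899) [heading=0, draw]
  RT 45: heading 0 -> 315
  -- iteration 6/8 --
  FD 7: (5,7.899) -> (9.95,2.95) [heading=315, draw]
  RT 45: heading 315 -> 270
  -- iteration 7/8 --
  FD 7: (9.95,2.95) -> (9.95,-4.05) [heading=270, draw]
  RT 45: heading 270 -> 225
  -- iteration 8/8 --
  FD 7: (9.95,-4.05) -> (5,-9) [heading=225, draw]
  RT 45: heading 225 -> 180
]
Final: pos=(5,-9), heading=180, 8 segment(s) drawn

Start position: (5, -9)
Final position: (5, -9)
Distance = 0; < 1e-6 -> CLOSED

Answer: yes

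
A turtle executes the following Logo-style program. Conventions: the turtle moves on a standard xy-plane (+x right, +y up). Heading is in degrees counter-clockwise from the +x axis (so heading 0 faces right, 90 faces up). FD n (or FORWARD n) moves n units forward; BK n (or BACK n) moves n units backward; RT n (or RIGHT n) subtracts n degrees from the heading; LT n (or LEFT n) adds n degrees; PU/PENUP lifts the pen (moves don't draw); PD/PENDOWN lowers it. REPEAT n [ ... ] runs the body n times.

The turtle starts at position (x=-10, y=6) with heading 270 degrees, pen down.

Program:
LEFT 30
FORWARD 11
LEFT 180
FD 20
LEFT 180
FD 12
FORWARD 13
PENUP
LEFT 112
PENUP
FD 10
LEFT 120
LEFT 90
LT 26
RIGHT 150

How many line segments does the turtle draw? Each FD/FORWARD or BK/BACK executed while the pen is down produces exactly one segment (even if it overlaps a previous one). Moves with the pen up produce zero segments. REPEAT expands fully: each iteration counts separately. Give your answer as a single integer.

Answer: 4

Derivation:
Executing turtle program step by step:
Start: pos=(-10,6), heading=270, pen down
LT 30: heading 270 -> 300
FD 11: (-10,6) -> (-4.5,-3.526) [heading=300, draw]
LT 180: heading 300 -> 120
FD 20: (-4.5,-3.526) -> (-14.5,13.794) [heading=120, draw]
LT 180: heading 120 -> 300
FD 12: (-14.5,13.794) -> (-8.5,3.402) [heading=300, draw]
FD 13: (-8.5,3.402) -> (-2,-7.856) [heading=300, draw]
PU: pen up
LT 112: heading 300 -> 52
PU: pen up
FD 10: (-2,-7.856) -> (4.157,0.024) [heading=52, move]
LT 120: heading 52 -> 172
LT 90: heading 172 -> 262
LT 26: heading 262 -> 288
RT 150: heading 288 -> 138
Final: pos=(4.157,0.024), heading=138, 4 segment(s) drawn
Segments drawn: 4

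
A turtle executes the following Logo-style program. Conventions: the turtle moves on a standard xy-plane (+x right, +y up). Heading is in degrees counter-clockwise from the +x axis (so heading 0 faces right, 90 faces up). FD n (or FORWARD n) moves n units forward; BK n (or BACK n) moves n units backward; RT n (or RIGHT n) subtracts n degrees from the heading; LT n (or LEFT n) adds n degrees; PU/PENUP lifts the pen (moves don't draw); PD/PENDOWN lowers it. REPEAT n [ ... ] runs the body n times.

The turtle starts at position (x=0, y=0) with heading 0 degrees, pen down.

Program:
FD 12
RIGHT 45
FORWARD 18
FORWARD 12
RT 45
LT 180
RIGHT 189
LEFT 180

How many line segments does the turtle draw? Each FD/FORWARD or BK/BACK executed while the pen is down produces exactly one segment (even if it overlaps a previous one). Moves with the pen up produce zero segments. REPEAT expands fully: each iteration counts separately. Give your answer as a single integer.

Executing turtle program step by step:
Start: pos=(0,0), heading=0, pen down
FD 12: (0,0) -> (12,0) [heading=0, draw]
RT 45: heading 0 -> 315
FD 18: (12,0) -> (24.728,-12.728) [heading=315, draw]
FD 12: (24.728,-12.728) -> (33.213,-21.213) [heading=315, draw]
RT 45: heading 315 -> 270
LT 180: heading 270 -> 90
RT 189: heading 90 -> 261
LT 180: heading 261 -> 81
Final: pos=(33.213,-21.213), heading=81, 3 segment(s) drawn
Segments drawn: 3

Answer: 3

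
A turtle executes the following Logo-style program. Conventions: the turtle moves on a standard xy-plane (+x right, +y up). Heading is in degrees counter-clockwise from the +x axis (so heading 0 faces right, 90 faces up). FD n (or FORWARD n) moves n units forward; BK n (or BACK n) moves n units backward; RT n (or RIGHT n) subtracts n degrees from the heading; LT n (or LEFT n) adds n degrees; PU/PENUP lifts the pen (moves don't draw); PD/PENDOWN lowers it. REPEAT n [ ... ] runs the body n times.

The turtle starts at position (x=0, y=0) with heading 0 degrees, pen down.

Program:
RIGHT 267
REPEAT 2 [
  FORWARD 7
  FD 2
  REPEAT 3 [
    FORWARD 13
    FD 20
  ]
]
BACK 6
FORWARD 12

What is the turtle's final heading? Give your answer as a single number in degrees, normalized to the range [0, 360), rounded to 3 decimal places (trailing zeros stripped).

Executing turtle program step by step:
Start: pos=(0,0), heading=0, pen down
RT 267: heading 0 -> 93
REPEAT 2 [
  -- iteration 1/2 --
  FD 7: (0,0) -> (-0.366,6.99) [heading=93, draw]
  FD 2: (-0.366,6.99) -> (-0.471,8.988) [heading=93, draw]
  REPEAT 3 [
    -- iteration 1/3 --
    FD 13: (-0.471,8.988) -> (-1.151,21.97) [heading=93, draw]
    FD 20: (-1.151,21.97) -> (-2.198,41.942) [heading=93, draw]
    -- iteration 2/3 --
    FD 13: (-2.198,41.942) -> (-2.878,54.925) [heading=93, draw]
    FD 20: (-2.878,54.925) -> (-3.925,74.897) [heading=93, draw]
    -- iteration 3/3 --
    FD 13: (-3.925,74.897) -> (-4.606,87.879) [heading=93, draw]
    FD 20: (-4.606,87.879) -> (-5.652,107.852) [heading=93, draw]
  ]
  -- iteration 2/2 --
  FD 7: (-5.652,107.852) -> (-6.019,114.842) [heading=93, draw]
  FD 2: (-6.019,114.842) -> (-6.123,116.84) [heading=93, draw]
  REPEAT 3 [
    -- iteration 1/3 --
    FD 13: (-6.123,116.84) -> (-6.804,129.822) [heading=93, draw]
    FD 20: (-6.804,129.822) -> (-7.85,149.794) [heading=93, draw]
    -- iteration 2/3 --
    FD 13: (-7.85,149.794) -> (-8.531,162.777) [heading=93, draw]
    FD 20: (-8.531,162.777) -> (-9.577,182.749) [heading=93, draw]
    -- iteration 3/3 --
    FD 13: (-9.577,182.749) -> (-10.258,195.731) [heading=93, draw]
    FD 20: (-10.258,195.731) -> (-11.305,215.704) [heading=93, draw]
  ]
]
BK 6: (-11.305,215.704) -> (-10.991,209.712) [heading=93, draw]
FD 12: (-10.991,209.712) -> (-11.619,221.696) [heading=93, draw]
Final: pos=(-11.619,221.696), heading=93, 18 segment(s) drawn

Answer: 93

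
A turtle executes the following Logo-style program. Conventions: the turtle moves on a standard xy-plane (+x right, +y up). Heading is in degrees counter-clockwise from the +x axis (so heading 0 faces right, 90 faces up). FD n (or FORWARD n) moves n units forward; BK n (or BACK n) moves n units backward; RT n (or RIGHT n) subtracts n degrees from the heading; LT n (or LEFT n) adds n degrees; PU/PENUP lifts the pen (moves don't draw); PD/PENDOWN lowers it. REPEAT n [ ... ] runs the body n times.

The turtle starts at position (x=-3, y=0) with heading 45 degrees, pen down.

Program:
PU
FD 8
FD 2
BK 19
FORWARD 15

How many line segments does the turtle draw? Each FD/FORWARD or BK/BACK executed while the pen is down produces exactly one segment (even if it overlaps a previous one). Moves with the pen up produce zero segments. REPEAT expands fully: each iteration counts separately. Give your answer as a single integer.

Answer: 0

Derivation:
Executing turtle program step by step:
Start: pos=(-3,0), heading=45, pen down
PU: pen up
FD 8: (-3,0) -> (2.657,5.657) [heading=45, move]
FD 2: (2.657,5.657) -> (4.071,7.071) [heading=45, move]
BK 19: (4.071,7.071) -> (-9.364,-6.364) [heading=45, move]
FD 15: (-9.364,-6.364) -> (1.243,4.243) [heading=45, move]
Final: pos=(1.243,4.243), heading=45, 0 segment(s) drawn
Segments drawn: 0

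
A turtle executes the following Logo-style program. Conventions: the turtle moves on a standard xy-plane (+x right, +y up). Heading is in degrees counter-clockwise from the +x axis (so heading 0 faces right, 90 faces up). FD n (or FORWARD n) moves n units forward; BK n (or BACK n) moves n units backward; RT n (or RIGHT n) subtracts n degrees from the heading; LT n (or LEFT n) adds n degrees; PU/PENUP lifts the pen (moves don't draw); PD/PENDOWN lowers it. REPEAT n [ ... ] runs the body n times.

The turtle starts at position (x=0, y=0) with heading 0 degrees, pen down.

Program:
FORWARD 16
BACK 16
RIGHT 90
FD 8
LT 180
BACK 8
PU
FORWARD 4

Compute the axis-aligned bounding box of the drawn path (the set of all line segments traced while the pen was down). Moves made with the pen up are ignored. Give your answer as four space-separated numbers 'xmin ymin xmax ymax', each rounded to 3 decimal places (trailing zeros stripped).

Executing turtle program step by step:
Start: pos=(0,0), heading=0, pen down
FD 16: (0,0) -> (16,0) [heading=0, draw]
BK 16: (16,0) -> (0,0) [heading=0, draw]
RT 90: heading 0 -> 270
FD 8: (0,0) -> (0,-8) [heading=270, draw]
LT 180: heading 270 -> 90
BK 8: (0,-8) -> (0,-16) [heading=90, draw]
PU: pen up
FD 4: (0,-16) -> (0,-12) [heading=90, move]
Final: pos=(0,-12), heading=90, 4 segment(s) drawn

Segment endpoints: x in {0, 0, 16}, y in {-16, -8, 0}
xmin=0, ymin=-16, xmax=16, ymax=0

Answer: 0 -16 16 0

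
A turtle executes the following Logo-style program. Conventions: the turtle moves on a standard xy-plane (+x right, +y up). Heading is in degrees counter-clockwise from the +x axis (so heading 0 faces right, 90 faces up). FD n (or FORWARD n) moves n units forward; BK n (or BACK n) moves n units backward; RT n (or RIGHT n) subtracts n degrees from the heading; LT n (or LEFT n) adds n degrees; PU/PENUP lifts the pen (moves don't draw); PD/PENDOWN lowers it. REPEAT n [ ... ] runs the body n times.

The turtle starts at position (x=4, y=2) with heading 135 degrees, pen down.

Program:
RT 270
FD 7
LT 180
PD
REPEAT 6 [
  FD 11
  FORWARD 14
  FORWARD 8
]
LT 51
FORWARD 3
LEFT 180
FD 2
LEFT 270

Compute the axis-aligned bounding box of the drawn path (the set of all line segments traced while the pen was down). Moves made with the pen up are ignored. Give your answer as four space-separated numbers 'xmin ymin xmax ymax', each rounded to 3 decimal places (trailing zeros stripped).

Executing turtle program step by step:
Start: pos=(4,2), heading=135, pen down
RT 270: heading 135 -> 225
FD 7: (4,2) -> (-0.95,-2.95) [heading=225, draw]
LT 180: heading 225 -> 45
PD: pen down
REPEAT 6 [
  -- iteration 1/6 --
  FD 11: (-0.95,-2.95) -> (6.828,4.828) [heading=45, draw]
  FD 14: (6.828,4.828) -> (16.728,14.728) [heading=45, draw]
  FD 8: (16.728,14.728) -> (22.385,20.385) [heading=45, draw]
  -- iteration 2/6 --
  FD 11: (22.385,20.385) -> (30.163,28.163) [heading=45, draw]
  FD 14: (30.163,28.163) -> (40.062,38.062) [heading=45, draw]
  FD 8: (40.062,38.062) -> (45.719,43.719) [heading=45, draw]
  -- iteration 3/6 --
  FD 11: (45.719,43.719) -> (53.497,51.497) [heading=45, draw]
  FD 14: (53.497,51.497) -> (63.397,61.397) [heading=45, draw]
  FD 8: (63.397,61.397) -> (69.054,67.054) [heading=45, draw]
  -- iteration 4/6 --
  FD 11: (69.054,67.054) -> (76.832,74.832) [heading=45, draw]
  FD 14: (76.832,74.832) -> (86.731,84.731) [heading=45, draw]
  FD 8: (86.731,84.731) -> (92.388,90.388) [heading=45, draw]
  -- iteration 5/6 --
  FD 11: (92.388,90.388) -> (100.167,98.167) [heading=45, draw]
  FD 14: (100.167,98.167) -> (110.066,108.066) [heading=45, draw]
  FD 8: (110.066,108.066) -> (115.723,113.723) [heading=45, draw]
  -- iteration 6/6 --
  FD 11: (115.723,113.723) -> (123.501,121.501) [heading=45, draw]
  FD 14: (123.501,121.501) -> (133.401,131.401) [heading=45, draw]
  FD 8: (133.401,131.401) -> (139.057,137.057) [heading=45, draw]
]
LT 51: heading 45 -> 96
FD 3: (139.057,137.057) -> (138.744,140.041) [heading=96, draw]
LT 180: heading 96 -> 276
FD 2: (138.744,140.041) -> (138.953,138.052) [heading=276, draw]
LT 270: heading 276 -> 186
Final: pos=(138.953,138.052), heading=186, 21 segment(s) drawn

Segment endpoints: x in {-0.95, 4, 6.828, 16.728, 22.385, 30.163, 40.062, 45.719, 53.497, 63.397, 69.054, 76.832, 86.731, 92.388, 100.167, 110.066, 115.723, 123.501, 133.401, 138.744, 138.953, 139.057}, y in {-2.95, 2, 4.828, 14.728, 20.385, 28.163, 38.062, 43.719, 51.497, 61.397, 67.054, 74.832, 84.731, 90.388, 98.167, 108.066, 113.723, 121.501, 131.401, 137.057, 138.052, 140.041}
xmin=-0.95, ymin=-2.95, xmax=139.057, ymax=140.041

Answer: -0.95 -2.95 139.057 140.041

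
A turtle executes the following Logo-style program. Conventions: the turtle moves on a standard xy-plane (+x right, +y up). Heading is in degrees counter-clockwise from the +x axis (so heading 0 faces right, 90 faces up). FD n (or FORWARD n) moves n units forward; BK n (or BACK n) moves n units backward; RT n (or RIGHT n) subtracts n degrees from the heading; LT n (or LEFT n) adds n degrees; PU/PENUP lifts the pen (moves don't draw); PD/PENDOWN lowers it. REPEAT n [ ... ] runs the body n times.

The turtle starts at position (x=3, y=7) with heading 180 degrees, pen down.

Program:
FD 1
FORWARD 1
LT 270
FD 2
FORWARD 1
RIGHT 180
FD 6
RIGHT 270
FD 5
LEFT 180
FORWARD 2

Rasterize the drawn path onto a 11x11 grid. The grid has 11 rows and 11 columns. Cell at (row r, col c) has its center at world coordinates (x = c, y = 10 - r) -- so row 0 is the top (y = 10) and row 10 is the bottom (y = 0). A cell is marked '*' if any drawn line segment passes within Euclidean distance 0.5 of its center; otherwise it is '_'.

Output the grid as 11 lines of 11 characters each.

Answer: _*_________
_*_________
_*_________
_***_______
_*_________
_*_________
_******____
___________
___________
___________
___________

Derivation:
Segment 0: (3,7) -> (2,7)
Segment 1: (2,7) -> (1,7)
Segment 2: (1,7) -> (1,9)
Segment 3: (1,9) -> (1,10)
Segment 4: (1,10) -> (1,4)
Segment 5: (1,4) -> (6,4)
Segment 6: (6,4) -> (4,4)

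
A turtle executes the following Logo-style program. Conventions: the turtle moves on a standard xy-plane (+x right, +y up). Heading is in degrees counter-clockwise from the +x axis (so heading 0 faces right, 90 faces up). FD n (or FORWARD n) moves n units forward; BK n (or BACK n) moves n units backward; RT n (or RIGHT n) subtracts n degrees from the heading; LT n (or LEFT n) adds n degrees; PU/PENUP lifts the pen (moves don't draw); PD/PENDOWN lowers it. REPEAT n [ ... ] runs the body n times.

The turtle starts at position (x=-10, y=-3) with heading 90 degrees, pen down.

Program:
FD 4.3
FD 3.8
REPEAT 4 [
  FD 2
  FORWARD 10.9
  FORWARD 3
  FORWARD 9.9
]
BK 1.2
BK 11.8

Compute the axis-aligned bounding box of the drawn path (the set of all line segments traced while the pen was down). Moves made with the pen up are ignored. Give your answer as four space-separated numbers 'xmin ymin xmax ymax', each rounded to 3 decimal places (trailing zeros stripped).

Answer: -10 -3 -10 108.3

Derivation:
Executing turtle program step by step:
Start: pos=(-10,-3), heading=90, pen down
FD 4.3: (-10,-3) -> (-10,1.3) [heading=90, draw]
FD 3.8: (-10,1.3) -> (-10,5.1) [heading=90, draw]
REPEAT 4 [
  -- iteration 1/4 --
  FD 2: (-10,5.1) -> (-10,7.1) [heading=90, draw]
  FD 10.9: (-10,7.1) -> (-10,18) [heading=90, draw]
  FD 3: (-10,18) -> (-10,21) [heading=90, draw]
  FD 9.9: (-10,21) -> (-10,30.9) [heading=90, draw]
  -- iteration 2/4 --
  FD 2: (-10,30.9) -> (-10,32.9) [heading=90, draw]
  FD 10.9: (-10,32.9) -> (-10,43.8) [heading=90, draw]
  FD 3: (-10,43.8) -> (-10,46.8) [heading=90, draw]
  FD 9.9: (-10,46.8) -> (-10,56.7) [heading=90, draw]
  -- iteration 3/4 --
  FD 2: (-10,56.7) -> (-10,58.7) [heading=90, draw]
  FD 10.9: (-10,58.7) -> (-10,69.6) [heading=90, draw]
  FD 3: (-10,69.6) -> (-10,72.6) [heading=90, draw]
  FD 9.9: (-10,72.6) -> (-10,82.5) [heading=90, draw]
  -- iteration 4/4 --
  FD 2: (-10,82.5) -> (-10,84.5) [heading=90, draw]
  FD 10.9: (-10,84.5) -> (-10,95.4) [heading=90, draw]
  FD 3: (-10,95.4) -> (-10,98.4) [heading=90, draw]
  FD 9.9: (-10,98.4) -> (-10,108.3) [heading=90, draw]
]
BK 1.2: (-10,108.3) -> (-10,107.1) [heading=90, draw]
BK 11.8: (-10,107.1) -> (-10,95.3) [heading=90, draw]
Final: pos=(-10,95.3), heading=90, 20 segment(s) drawn

Segment endpoints: x in {-10}, y in {-3, 1.3, 5.1, 7.1, 18, 21, 30.9, 32.9, 43.8, 46.8, 56.7, 58.7, 69.6, 72.6, 82.5, 84.5, 95.3, 95.4, 98.4, 107.1, 108.3}
xmin=-10, ymin=-3, xmax=-10, ymax=108.3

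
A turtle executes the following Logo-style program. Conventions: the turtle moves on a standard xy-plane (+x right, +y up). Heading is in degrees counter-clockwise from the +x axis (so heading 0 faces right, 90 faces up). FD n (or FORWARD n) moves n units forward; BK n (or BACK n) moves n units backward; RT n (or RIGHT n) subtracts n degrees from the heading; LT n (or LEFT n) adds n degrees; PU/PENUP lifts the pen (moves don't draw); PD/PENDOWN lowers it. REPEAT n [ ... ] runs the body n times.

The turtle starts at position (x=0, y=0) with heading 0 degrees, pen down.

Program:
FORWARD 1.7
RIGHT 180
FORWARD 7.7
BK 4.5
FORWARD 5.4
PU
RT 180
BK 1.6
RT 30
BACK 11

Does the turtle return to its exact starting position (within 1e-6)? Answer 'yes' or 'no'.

Executing turtle program step by step:
Start: pos=(0,0), heading=0, pen down
FD 1.7: (0,0) -> (1.7,0) [heading=0, draw]
RT 180: heading 0 -> 180
FD 7.7: (1.7,0) -> (-6,0) [heading=180, draw]
BK 4.5: (-6,0) -> (-1.5,0) [heading=180, draw]
FD 5.4: (-1.5,0) -> (-6.9,0) [heading=180, draw]
PU: pen up
RT 180: heading 180 -> 0
BK 1.6: (-6.9,0) -> (-8.5,0) [heading=0, move]
RT 30: heading 0 -> 330
BK 11: (-8.5,0) -> (-18.026,5.5) [heading=330, move]
Final: pos=(-18.026,5.5), heading=330, 4 segment(s) drawn

Start position: (0, 0)
Final position: (-18.026, 5.5)
Distance = 18.847; >= 1e-6 -> NOT closed

Answer: no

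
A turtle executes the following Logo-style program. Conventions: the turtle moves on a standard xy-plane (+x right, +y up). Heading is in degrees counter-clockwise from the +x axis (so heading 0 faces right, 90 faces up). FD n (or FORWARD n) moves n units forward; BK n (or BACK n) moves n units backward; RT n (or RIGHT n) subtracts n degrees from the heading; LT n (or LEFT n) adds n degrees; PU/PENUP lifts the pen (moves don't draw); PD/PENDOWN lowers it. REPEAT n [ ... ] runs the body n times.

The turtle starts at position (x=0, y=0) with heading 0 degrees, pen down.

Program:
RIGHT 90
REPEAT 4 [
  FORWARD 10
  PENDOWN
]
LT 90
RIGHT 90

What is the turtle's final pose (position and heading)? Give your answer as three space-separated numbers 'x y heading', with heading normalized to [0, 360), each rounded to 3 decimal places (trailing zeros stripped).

Executing turtle program step by step:
Start: pos=(0,0), heading=0, pen down
RT 90: heading 0 -> 270
REPEAT 4 [
  -- iteration 1/4 --
  FD 10: (0,0) -> (0,-10) [heading=270, draw]
  PD: pen down
  -- iteration 2/4 --
  FD 10: (0,-10) -> (0,-20) [heading=270, draw]
  PD: pen down
  -- iteration 3/4 --
  FD 10: (0,-20) -> (0,-30) [heading=270, draw]
  PD: pen down
  -- iteration 4/4 --
  FD 10: (0,-30) -> (0,-40) [heading=270, draw]
  PD: pen down
]
LT 90: heading 270 -> 0
RT 90: heading 0 -> 270
Final: pos=(0,-40), heading=270, 4 segment(s) drawn

Answer: 0 -40 270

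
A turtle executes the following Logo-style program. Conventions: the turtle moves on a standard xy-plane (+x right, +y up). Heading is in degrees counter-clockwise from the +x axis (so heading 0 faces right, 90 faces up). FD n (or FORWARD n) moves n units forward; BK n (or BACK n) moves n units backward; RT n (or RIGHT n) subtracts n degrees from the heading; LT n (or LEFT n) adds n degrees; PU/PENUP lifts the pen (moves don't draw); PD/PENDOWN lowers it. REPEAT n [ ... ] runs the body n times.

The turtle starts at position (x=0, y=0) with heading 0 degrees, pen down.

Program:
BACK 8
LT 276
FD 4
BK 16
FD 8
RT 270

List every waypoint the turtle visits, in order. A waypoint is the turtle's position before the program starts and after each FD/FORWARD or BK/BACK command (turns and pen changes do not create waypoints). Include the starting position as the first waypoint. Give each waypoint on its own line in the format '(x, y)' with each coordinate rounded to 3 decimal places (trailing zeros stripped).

Answer: (0, 0)
(-8, 0)
(-7.582, -3.978)
(-9.254, 11.934)
(-8.418, 3.978)

Derivation:
Executing turtle program step by step:
Start: pos=(0,0), heading=0, pen down
BK 8: (0,0) -> (-8,0) [heading=0, draw]
LT 276: heading 0 -> 276
FD 4: (-8,0) -> (-7.582,-3.978) [heading=276, draw]
BK 16: (-7.582,-3.978) -> (-9.254,11.934) [heading=276, draw]
FD 8: (-9.254,11.934) -> (-8.418,3.978) [heading=276, draw]
RT 270: heading 276 -> 6
Final: pos=(-8.418,3.978), heading=6, 4 segment(s) drawn
Waypoints (5 total):
(0, 0)
(-8, 0)
(-7.582, -3.978)
(-9.254, 11.934)
(-8.418, 3.978)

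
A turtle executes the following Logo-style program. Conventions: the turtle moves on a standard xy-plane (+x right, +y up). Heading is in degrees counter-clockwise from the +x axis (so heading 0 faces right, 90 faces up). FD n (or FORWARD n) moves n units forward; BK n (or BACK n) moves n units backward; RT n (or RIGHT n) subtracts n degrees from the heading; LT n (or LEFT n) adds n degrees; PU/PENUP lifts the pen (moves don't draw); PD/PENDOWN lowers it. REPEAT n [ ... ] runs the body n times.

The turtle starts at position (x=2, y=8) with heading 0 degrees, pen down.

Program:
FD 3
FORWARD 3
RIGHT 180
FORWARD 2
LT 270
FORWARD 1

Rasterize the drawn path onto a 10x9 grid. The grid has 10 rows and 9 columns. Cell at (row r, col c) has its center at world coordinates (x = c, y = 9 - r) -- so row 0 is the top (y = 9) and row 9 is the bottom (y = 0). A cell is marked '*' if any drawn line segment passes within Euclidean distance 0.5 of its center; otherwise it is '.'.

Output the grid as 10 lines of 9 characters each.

Segment 0: (2,8) -> (5,8)
Segment 1: (5,8) -> (8,8)
Segment 2: (8,8) -> (6,8)
Segment 3: (6,8) -> (6,9)

Answer: ......*..
..*******
.........
.........
.........
.........
.........
.........
.........
.........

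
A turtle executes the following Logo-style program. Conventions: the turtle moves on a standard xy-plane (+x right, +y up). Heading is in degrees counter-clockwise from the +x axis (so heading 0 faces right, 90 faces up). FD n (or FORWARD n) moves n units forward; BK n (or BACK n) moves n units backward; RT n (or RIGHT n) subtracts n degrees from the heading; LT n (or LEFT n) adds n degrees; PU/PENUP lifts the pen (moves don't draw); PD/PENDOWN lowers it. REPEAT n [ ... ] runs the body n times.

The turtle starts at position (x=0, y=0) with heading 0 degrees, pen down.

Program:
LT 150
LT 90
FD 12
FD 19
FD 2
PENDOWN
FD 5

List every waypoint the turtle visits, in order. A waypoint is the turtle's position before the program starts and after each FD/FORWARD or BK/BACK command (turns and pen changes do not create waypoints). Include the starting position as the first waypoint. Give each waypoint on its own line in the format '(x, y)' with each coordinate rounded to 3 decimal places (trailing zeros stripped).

Answer: (0, 0)
(-6, -10.392)
(-15.5, -26.847)
(-16.5, -28.579)
(-19, -32.909)

Derivation:
Executing turtle program step by step:
Start: pos=(0,0), heading=0, pen down
LT 150: heading 0 -> 150
LT 90: heading 150 -> 240
FD 12: (0,0) -> (-6,-10.392) [heading=240, draw]
FD 19: (-6,-10.392) -> (-15.5,-26.847) [heading=240, draw]
FD 2: (-15.5,-26.847) -> (-16.5,-28.579) [heading=240, draw]
PD: pen down
FD 5: (-16.5,-28.579) -> (-19,-32.909) [heading=240, draw]
Final: pos=(-19,-32.909), heading=240, 4 segment(s) drawn
Waypoints (5 total):
(0, 0)
(-6, -10.392)
(-15.5, -26.847)
(-16.5, -28.579)
(-19, -32.909)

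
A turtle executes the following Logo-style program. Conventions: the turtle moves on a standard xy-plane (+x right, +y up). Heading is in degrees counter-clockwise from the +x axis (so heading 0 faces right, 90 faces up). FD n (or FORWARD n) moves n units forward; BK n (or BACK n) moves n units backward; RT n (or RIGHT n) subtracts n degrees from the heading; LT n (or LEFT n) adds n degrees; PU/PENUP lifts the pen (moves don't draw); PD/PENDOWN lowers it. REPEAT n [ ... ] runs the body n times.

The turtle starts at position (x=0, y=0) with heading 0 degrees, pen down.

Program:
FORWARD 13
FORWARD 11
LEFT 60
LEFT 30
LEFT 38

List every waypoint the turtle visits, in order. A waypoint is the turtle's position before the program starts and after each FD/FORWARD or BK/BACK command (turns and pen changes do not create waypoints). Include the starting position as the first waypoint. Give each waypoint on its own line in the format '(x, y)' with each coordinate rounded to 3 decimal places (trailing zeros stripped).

Answer: (0, 0)
(13, 0)
(24, 0)

Derivation:
Executing turtle program step by step:
Start: pos=(0,0), heading=0, pen down
FD 13: (0,0) -> (13,0) [heading=0, draw]
FD 11: (13,0) -> (24,0) [heading=0, draw]
LT 60: heading 0 -> 60
LT 30: heading 60 -> 90
LT 38: heading 90 -> 128
Final: pos=(24,0), heading=128, 2 segment(s) drawn
Waypoints (3 total):
(0, 0)
(13, 0)
(24, 0)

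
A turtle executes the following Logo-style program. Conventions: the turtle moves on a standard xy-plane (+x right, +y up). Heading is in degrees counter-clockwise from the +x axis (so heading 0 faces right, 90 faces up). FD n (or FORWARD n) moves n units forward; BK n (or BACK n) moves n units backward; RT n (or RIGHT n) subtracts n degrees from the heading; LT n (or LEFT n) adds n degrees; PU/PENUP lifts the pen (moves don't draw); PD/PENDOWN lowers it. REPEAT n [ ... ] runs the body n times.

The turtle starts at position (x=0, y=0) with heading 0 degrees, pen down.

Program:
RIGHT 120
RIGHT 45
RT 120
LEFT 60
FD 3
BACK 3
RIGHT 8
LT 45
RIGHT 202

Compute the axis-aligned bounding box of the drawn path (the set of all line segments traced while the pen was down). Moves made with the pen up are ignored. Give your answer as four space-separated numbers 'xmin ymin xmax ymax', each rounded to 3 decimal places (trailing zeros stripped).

Answer: -2.121 0 0 2.121

Derivation:
Executing turtle program step by step:
Start: pos=(0,0), heading=0, pen down
RT 120: heading 0 -> 240
RT 45: heading 240 -> 195
RT 120: heading 195 -> 75
LT 60: heading 75 -> 135
FD 3: (0,0) -> (-2.121,2.121) [heading=135, draw]
BK 3: (-2.121,2.121) -> (0,0) [heading=135, draw]
RT 8: heading 135 -> 127
LT 45: heading 127 -> 172
RT 202: heading 172 -> 330
Final: pos=(0,0), heading=330, 2 segment(s) drawn

Segment endpoints: x in {-2.121, 0}, y in {0, 2.121}
xmin=-2.121, ymin=0, xmax=0, ymax=2.121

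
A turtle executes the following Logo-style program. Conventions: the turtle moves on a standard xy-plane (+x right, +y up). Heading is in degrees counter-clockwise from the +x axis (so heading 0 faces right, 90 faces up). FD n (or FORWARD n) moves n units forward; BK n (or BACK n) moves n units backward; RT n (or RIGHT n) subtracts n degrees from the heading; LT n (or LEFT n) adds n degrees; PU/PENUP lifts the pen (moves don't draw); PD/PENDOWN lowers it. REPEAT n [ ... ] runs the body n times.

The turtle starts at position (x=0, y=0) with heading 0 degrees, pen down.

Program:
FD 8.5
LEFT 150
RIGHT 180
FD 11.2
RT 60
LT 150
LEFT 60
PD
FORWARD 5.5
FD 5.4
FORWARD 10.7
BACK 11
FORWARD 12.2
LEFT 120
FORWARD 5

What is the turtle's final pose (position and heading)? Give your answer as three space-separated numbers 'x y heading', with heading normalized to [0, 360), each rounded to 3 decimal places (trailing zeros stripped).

Executing turtle program step by step:
Start: pos=(0,0), heading=0, pen down
FD 8.5: (0,0) -> (8.5,0) [heading=0, draw]
LT 150: heading 0 -> 150
RT 180: heading 150 -> 330
FD 11.2: (8.5,0) -> (18.199,-5.6) [heading=330, draw]
RT 60: heading 330 -> 270
LT 150: heading 270 -> 60
LT 60: heading 60 -> 120
PD: pen down
FD 5.5: (18.199,-5.6) -> (15.449,-0.837) [heading=120, draw]
FD 5.4: (15.449,-0.837) -> (12.749,3.84) [heading=120, draw]
FD 10.7: (12.749,3.84) -> (7.399,13.106) [heading=120, draw]
BK 11: (7.399,13.106) -> (12.899,3.58) [heading=120, draw]
FD 12.2: (12.899,3.58) -> (6.799,14.145) [heading=120, draw]
LT 120: heading 120 -> 240
FD 5: (6.799,14.145) -> (4.299,9.815) [heading=240, draw]
Final: pos=(4.299,9.815), heading=240, 8 segment(s) drawn

Answer: 4.299 9.815 240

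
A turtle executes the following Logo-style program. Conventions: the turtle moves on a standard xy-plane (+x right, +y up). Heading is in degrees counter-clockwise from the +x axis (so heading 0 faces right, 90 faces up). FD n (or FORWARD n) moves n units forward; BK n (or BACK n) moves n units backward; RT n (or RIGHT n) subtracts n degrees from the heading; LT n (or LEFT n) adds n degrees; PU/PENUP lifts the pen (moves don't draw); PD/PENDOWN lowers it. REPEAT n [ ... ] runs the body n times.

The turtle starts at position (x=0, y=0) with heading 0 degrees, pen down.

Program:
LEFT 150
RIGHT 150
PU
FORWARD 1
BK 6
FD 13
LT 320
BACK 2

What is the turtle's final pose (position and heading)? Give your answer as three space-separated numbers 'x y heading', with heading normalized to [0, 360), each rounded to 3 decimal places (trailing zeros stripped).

Answer: 6.468 1.286 320

Derivation:
Executing turtle program step by step:
Start: pos=(0,0), heading=0, pen down
LT 150: heading 0 -> 150
RT 150: heading 150 -> 0
PU: pen up
FD 1: (0,0) -> (1,0) [heading=0, move]
BK 6: (1,0) -> (-5,0) [heading=0, move]
FD 13: (-5,0) -> (8,0) [heading=0, move]
LT 320: heading 0 -> 320
BK 2: (8,0) -> (6.468,1.286) [heading=320, move]
Final: pos=(6.468,1.286), heading=320, 0 segment(s) drawn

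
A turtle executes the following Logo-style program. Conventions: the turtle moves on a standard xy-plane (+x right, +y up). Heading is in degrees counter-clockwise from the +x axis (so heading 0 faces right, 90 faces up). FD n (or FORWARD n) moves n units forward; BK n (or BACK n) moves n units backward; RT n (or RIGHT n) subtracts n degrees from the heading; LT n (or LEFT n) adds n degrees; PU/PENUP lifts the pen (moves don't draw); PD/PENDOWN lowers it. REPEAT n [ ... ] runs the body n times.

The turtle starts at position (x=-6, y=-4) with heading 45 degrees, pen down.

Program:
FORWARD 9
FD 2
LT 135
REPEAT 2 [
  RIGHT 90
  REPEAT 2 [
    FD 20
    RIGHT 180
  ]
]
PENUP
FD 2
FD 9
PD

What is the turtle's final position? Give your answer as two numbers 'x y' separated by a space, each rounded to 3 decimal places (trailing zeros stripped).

Executing turtle program step by step:
Start: pos=(-6,-4), heading=45, pen down
FD 9: (-6,-4) -> (0.364,2.364) [heading=45, draw]
FD 2: (0.364,2.364) -> (1.778,3.778) [heading=45, draw]
LT 135: heading 45 -> 180
REPEAT 2 [
  -- iteration 1/2 --
  RT 90: heading 180 -> 90
  REPEAT 2 [
    -- iteration 1/2 --
    FD 20: (1.778,3.778) -> (1.778,23.778) [heading=90, draw]
    RT 180: heading 90 -> 270
    -- iteration 2/2 --
    FD 20: (1.778,23.778) -> (1.778,3.778) [heading=270, draw]
    RT 180: heading 270 -> 90
  ]
  -- iteration 2/2 --
  RT 90: heading 90 -> 0
  REPEAT 2 [
    -- iteration 1/2 --
    FD 20: (1.778,3.778) -> (21.778,3.778) [heading=0, draw]
    RT 180: heading 0 -> 180
    -- iteration 2/2 --
    FD 20: (21.778,3.778) -> (1.778,3.778) [heading=180, draw]
    RT 180: heading 180 -> 0
  ]
]
PU: pen up
FD 2: (1.778,3.778) -> (3.778,3.778) [heading=0, move]
FD 9: (3.778,3.778) -> (12.778,3.778) [heading=0, move]
PD: pen down
Final: pos=(12.778,3.778), heading=0, 6 segment(s) drawn

Answer: 12.778 3.778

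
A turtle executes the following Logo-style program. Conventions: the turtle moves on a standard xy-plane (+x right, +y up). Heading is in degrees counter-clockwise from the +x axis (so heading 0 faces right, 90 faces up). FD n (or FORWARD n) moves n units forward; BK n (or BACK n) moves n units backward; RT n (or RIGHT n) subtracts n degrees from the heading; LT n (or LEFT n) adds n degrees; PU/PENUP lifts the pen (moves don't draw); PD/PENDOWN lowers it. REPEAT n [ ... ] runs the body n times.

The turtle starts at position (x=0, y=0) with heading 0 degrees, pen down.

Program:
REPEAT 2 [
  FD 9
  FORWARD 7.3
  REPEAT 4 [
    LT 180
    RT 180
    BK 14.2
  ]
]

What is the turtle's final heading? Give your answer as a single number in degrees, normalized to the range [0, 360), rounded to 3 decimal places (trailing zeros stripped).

Executing turtle program step by step:
Start: pos=(0,0), heading=0, pen down
REPEAT 2 [
  -- iteration 1/2 --
  FD 9: (0,0) -> (9,0) [heading=0, draw]
  FD 7.3: (9,0) -> (16.3,0) [heading=0, draw]
  REPEAT 4 [
    -- iteration 1/4 --
    LT 180: heading 0 -> 180
    RT 180: heading 180 -> 0
    BK 14.2: (16.3,0) -> (2.1,0) [heading=0, draw]
    -- iteration 2/4 --
    LT 180: heading 0 -> 180
    RT 180: heading 180 -> 0
    BK 14.2: (2.1,0) -> (-12.1,0) [heading=0, draw]
    -- iteration 3/4 --
    LT 180: heading 0 -> 180
    RT 180: heading 180 -> 0
    BK 14.2: (-12.1,0) -> (-26.3,0) [heading=0, draw]
    -- iteration 4/4 --
    LT 180: heading 0 -> 180
    RT 180: heading 180 -> 0
    BK 14.2: (-26.3,0) -> (-40.5,0) [heading=0, draw]
  ]
  -- iteration 2/2 --
  FD 9: (-40.5,0) -> (-31.5,0) [heading=0, draw]
  FD 7.3: (-31.5,0) -> (-24.2,0) [heading=0, draw]
  REPEAT 4 [
    -- iteration 1/4 --
    LT 180: heading 0 -> 180
    RT 180: heading 180 -> 0
    BK 14.2: (-24.2,0) -> (-38.4,0) [heading=0, draw]
    -- iteration 2/4 --
    LT 180: heading 0 -> 180
    RT 180: heading 180 -> 0
    BK 14.2: (-38.4,0) -> (-52.6,0) [heading=0, draw]
    -- iteration 3/4 --
    LT 180: heading 0 -> 180
    RT 180: heading 180 -> 0
    BK 14.2: (-52.6,0) -> (-66.8,0) [heading=0, draw]
    -- iteration 4/4 --
    LT 180: heading 0 -> 180
    RT 180: heading 180 -> 0
    BK 14.2: (-66.8,0) -> (-81,0) [heading=0, draw]
  ]
]
Final: pos=(-81,0), heading=0, 12 segment(s) drawn

Answer: 0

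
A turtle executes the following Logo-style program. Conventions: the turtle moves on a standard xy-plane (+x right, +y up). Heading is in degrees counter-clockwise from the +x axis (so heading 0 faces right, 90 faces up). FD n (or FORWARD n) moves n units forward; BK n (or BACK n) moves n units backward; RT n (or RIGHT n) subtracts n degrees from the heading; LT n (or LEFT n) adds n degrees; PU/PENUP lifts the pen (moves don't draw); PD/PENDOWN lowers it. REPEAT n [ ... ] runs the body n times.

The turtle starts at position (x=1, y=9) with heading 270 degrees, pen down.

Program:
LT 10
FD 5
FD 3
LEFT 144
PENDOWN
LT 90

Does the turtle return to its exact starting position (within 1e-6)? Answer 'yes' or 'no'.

Executing turtle program step by step:
Start: pos=(1,9), heading=270, pen down
LT 10: heading 270 -> 280
FD 5: (1,9) -> (1.868,4.076) [heading=280, draw]
FD 3: (1.868,4.076) -> (2.389,1.122) [heading=280, draw]
LT 144: heading 280 -> 64
PD: pen down
LT 90: heading 64 -> 154
Final: pos=(2.389,1.122), heading=154, 2 segment(s) drawn

Start position: (1, 9)
Final position: (2.389, 1.122)
Distance = 8; >= 1e-6 -> NOT closed

Answer: no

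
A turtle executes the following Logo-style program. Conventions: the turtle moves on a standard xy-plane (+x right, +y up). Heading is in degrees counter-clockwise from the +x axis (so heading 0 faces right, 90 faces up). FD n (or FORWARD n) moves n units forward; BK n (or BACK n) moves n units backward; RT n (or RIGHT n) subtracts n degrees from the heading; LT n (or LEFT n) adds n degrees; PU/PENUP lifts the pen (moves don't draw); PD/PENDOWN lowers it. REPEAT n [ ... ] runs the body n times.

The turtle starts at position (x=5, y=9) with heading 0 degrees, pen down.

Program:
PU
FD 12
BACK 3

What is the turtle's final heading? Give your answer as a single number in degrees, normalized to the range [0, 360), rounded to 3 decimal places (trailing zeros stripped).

Executing turtle program step by step:
Start: pos=(5,9), heading=0, pen down
PU: pen up
FD 12: (5,9) -> (17,9) [heading=0, move]
BK 3: (17,9) -> (14,9) [heading=0, move]
Final: pos=(14,9), heading=0, 0 segment(s) drawn

Answer: 0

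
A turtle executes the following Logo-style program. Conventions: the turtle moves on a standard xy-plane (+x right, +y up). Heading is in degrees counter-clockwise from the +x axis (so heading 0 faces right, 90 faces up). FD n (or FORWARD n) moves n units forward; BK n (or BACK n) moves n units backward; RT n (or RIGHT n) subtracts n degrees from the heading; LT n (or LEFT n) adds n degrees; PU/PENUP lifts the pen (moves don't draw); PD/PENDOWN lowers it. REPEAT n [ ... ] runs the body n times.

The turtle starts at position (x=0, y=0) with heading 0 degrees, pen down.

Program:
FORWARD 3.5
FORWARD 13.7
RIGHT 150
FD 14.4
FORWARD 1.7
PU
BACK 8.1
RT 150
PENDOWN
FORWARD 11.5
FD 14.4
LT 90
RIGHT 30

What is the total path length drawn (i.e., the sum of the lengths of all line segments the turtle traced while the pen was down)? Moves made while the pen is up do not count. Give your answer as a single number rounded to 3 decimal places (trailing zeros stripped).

Answer: 59.2

Derivation:
Executing turtle program step by step:
Start: pos=(0,0), heading=0, pen down
FD 3.5: (0,0) -> (3.5,0) [heading=0, draw]
FD 13.7: (3.5,0) -> (17.2,0) [heading=0, draw]
RT 150: heading 0 -> 210
FD 14.4: (17.2,0) -> (4.729,-7.2) [heading=210, draw]
FD 1.7: (4.729,-7.2) -> (3.257,-8.05) [heading=210, draw]
PU: pen up
BK 8.1: (3.257,-8.05) -> (10.272,-4) [heading=210, move]
RT 150: heading 210 -> 60
PD: pen down
FD 11.5: (10.272,-4) -> (16.022,5.959) [heading=60, draw]
FD 14.4: (16.022,5.959) -> (23.222,18.43) [heading=60, draw]
LT 90: heading 60 -> 150
RT 30: heading 150 -> 120
Final: pos=(23.222,18.43), heading=120, 6 segment(s) drawn

Segment lengths:
  seg 1: (0,0) -> (3.5,0), length = 3.5
  seg 2: (3.5,0) -> (17.2,0), length = 13.7
  seg 3: (17.2,0) -> (4.729,-7.2), length = 14.4
  seg 4: (4.729,-7.2) -> (3.257,-8.05), length = 1.7
  seg 5: (10.272,-4) -> (16.022,5.959), length = 11.5
  seg 6: (16.022,5.959) -> (23.222,18.43), length = 14.4
Total = 59.2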